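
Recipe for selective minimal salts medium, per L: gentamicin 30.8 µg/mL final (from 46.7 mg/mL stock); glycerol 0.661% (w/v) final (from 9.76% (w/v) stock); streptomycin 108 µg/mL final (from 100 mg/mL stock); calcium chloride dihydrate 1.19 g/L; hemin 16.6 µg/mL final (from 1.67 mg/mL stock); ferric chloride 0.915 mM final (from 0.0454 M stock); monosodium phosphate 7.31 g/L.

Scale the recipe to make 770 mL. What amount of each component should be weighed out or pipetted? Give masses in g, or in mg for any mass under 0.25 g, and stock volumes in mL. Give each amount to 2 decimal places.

Target volume = 770 mL = 0.77 L.
gentamicin: C1V1 = C2V2 → 30.8 µg/mL × 770 mL ÷ 46700 µg/mL = 0.51 mL
glycerol: C1V1 = C2V2 → 0.661% ÷ 9.76% × 770 mL = 52.15 mL
streptomycin: C1V1 = C2V2 → 108 µg/mL × 770 mL ÷ 100000 µg/mL = 0.83 mL
calcium chloride dihydrate: 1.19 g/L × 0.77 L = 0.92 g
hemin: dilute stock: 16.6 µg/mL × 770 mL ÷ 1670 µg/mL = 7.65 mL
ferric chloride: C1V1 = C2V2 → 0.915 mM × 770 mL ÷ 45.4 mM = 15.52 mL
monosodium phosphate: 7.31 g/L × 0.77 L = 5.63 g

gentamicin 0.51 mL; glycerol 52.15 mL; streptomycin 0.83 mL; calcium chloride dihydrate 0.92 g; hemin 7.65 mL; ferric chloride 15.52 mL; monosodium phosphate 5.63 g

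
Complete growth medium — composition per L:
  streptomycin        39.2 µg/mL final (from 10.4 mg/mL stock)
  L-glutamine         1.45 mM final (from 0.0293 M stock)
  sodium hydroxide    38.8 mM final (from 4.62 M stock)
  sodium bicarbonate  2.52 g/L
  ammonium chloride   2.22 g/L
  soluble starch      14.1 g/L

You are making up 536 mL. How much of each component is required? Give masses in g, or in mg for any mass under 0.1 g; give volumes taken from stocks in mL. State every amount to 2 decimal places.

Scale factor relative to 1 L: 0.536.
streptomycin: C1V1 = C2V2 → 39.2 µg/mL × 536 mL ÷ 10400 µg/mL = 2.02 mL
L-glutamine: V = C2·V2/C1 = 1.45 mM × 536 mL ÷ 29.3 mM = 26.53 mL
sodium hydroxide: dilute stock: 38.8 mM × 536 mL ÷ 4620 mM = 4.50 mL
sodium bicarbonate: 2.52 g/L × 0.536 L = 1.35 g
ammonium chloride: 2.22 g/L × 0.536 L = 1.19 g
soluble starch: 14.1 g/L × 0.536 L = 7.56 g

streptomycin 2.02 mL; L-glutamine 26.53 mL; sodium hydroxide 4.50 mL; sodium bicarbonate 1.35 g; ammonium chloride 1.19 g; soluble starch 7.56 g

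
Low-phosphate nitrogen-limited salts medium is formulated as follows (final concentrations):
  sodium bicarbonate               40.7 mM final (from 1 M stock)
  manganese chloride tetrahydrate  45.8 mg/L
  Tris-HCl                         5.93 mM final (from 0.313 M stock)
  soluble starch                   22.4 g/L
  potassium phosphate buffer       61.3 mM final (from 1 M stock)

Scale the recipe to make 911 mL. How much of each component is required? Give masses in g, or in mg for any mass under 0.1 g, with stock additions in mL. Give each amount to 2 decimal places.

Working volume: 911 mL = 0.911 L.
sodium bicarbonate: dilute stock: 40.7 mM × 911 mL ÷ 1000 mM = 37.08 mL
manganese chloride tetrahydrate: 45.8 mg/L × 0.911 L = 41.72 mg
Tris-HCl: dilute stock: 5.93 mM × 911 mL ÷ 313 mM = 17.26 mL
soluble starch: 22.4 g/L × 0.911 L = 20.41 g
potassium phosphate buffer: V = C2·V2/C1 = 61.3 mM × 911 mL ÷ 1000 mM = 55.84 mL

sodium bicarbonate 37.08 mL; manganese chloride tetrahydrate 41.72 mg; Tris-HCl 17.26 mL; soluble starch 20.41 g; potassium phosphate buffer 55.84 mL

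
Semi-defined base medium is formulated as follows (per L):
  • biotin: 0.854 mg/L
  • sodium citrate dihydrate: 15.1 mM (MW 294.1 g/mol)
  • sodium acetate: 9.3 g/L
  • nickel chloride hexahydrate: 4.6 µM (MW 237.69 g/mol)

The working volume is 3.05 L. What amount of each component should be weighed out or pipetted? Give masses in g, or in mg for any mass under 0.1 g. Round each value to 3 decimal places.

biotin 2.605 mg; sodium citrate dihydrate 13.545 g; sodium acetate 28.365 g; nickel chloride hexahydrate 3.335 mg

Working volume: 3.05 L.
biotin: 0.854 mg/L × 3.05 L = 2.605 mg
sodium citrate dihydrate: 15.1 mmol/L × 294.1 g/mol × 3.05 L ÷ 1000 = 13.545 g
sodium acetate: 9.3 g/L × 3.05 L = 28.365 g
nickel chloride hexahydrate: 4.6 µmol/L × 237.69 g/mol × 3.05 L ÷ 1000 = 3.335 mg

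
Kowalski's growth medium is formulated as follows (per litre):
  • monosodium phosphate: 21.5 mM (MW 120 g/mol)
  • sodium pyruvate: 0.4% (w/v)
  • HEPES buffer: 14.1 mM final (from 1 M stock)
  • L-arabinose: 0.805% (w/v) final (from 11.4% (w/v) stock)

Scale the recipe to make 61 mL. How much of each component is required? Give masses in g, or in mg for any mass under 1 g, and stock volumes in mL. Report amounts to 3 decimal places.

Target volume = 61 mL = 0.061 L.
monosodium phosphate: 21.5 mmol/L × 120 mg/mmol × 0.061 L = 157.380 mg
sodium pyruvate: 0.4 g per 100 mL × 61 mL ÷ 100 = 0.244 g = 244.000 mg
HEPES buffer: V = C2·V2/C1 = 14.1 mM × 61 mL ÷ 1000 mM = 0.860 mL
L-arabinose: C1V1 = C2V2 → 0.805% ÷ 11.4% × 61 mL = 4.307 mL

monosodium phosphate 157.380 mg; sodium pyruvate 244.000 mg; HEPES buffer 0.860 mL; L-arabinose 4.307 mL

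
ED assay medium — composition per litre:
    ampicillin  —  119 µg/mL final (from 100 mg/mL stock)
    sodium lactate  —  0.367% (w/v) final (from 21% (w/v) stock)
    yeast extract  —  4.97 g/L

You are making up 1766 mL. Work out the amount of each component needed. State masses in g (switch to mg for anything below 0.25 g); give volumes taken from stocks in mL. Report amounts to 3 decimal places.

ampicillin 2.102 mL; sodium lactate 30.863 mL; yeast extract 8.777 g

Scale factor relative to 1 L: 1.766.
ampicillin: V = C2·V2/C1 = 119 µg/mL × 1766 mL ÷ 100000 µg/mL = 2.102 mL
sodium lactate: dilute stock: 0.367% ÷ 21% × 1766 mL = 30.863 mL
yeast extract: 4.97 g/L × 1.766 L = 8.777 g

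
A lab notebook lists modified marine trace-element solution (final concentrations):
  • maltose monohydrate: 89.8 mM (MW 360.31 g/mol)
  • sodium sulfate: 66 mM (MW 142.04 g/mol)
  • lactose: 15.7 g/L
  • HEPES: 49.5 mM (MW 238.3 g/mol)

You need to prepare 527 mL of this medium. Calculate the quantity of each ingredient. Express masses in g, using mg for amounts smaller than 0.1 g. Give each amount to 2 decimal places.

Scale factor relative to 1 L: 0.527.
maltose monohydrate: 89.8 mmol/L × 360.31 g/mol × 0.527 L ÷ 1000 = 17.05 g
sodium sulfate: 66 mmol/L × 142.04 g/mol × 0.527 L ÷ 1000 = 4.94 g
lactose: 15.7 g/L × 0.527 L = 8.27 g
HEPES: 49.5 mmol/L × 238.3 g/mol × 0.527 L ÷ 1000 = 6.22 g

maltose monohydrate 17.05 g; sodium sulfate 4.94 g; lactose 8.27 g; HEPES 6.22 g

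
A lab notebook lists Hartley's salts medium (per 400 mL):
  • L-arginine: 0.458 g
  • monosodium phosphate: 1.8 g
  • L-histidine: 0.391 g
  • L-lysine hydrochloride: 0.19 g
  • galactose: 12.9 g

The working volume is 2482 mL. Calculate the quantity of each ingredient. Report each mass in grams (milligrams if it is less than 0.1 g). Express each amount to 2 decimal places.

Scale factor = 2482 mL / 400 mL = 6.205.
L-arginine: 0.458 g × (2482 mL / 400 mL) = 2.84 g
monosodium phosphate: 1.8 g × (2482 mL / 400 mL) = 11.17 g
L-histidine: 0.391 g × (2482 mL / 400 mL) = 2.43 g
L-lysine hydrochloride: 0.19 g × (2482 mL / 400 mL) = 1.18 g
galactose: 12.9 g × (2482 mL / 400 mL) = 80.04 g

L-arginine 2.84 g; monosodium phosphate 11.17 g; L-histidine 2.43 g; L-lysine hydrochloride 1.18 g; galactose 80.04 g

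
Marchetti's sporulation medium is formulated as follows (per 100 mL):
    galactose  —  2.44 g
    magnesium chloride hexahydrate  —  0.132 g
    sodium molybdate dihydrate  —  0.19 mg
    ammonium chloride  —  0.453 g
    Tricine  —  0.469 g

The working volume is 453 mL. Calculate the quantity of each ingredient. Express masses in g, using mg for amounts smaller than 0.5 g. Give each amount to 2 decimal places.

Scale factor = 453 mL / 100 mL = 4.53.
galactose: 2.44 g × (453 mL / 100 mL) = 11.05 g
magnesium chloride hexahydrate: 0.132 g × (453 mL / 100 mL) = 0.60 g
sodium molybdate dihydrate: 0.19 mg × (453 mL / 100 mL) = 0.86 mg
ammonium chloride: 0.453 g × (453 mL / 100 mL) = 2.05 g
Tricine: 0.469 g × (453 mL / 100 mL) = 2.12 g

galactose 11.05 g; magnesium chloride hexahydrate 0.60 g; sodium molybdate dihydrate 0.86 mg; ammonium chloride 2.05 g; Tricine 2.12 g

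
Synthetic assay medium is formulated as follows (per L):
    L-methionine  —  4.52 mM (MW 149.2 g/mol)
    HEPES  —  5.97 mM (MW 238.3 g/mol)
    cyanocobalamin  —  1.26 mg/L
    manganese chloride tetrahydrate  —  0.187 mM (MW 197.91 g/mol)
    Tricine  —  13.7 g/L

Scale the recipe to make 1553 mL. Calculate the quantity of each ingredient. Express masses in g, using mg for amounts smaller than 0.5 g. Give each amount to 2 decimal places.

L-methionine 1.05 g; HEPES 2.21 g; cyanocobalamin 1.96 mg; manganese chloride tetrahydrate 57.48 mg; Tricine 21.28 g

Scale factor relative to 1 L: 1.553.
L-methionine: 4.52 mmol/L × 149.2 g/mol × 1.553 L ÷ 1000 = 1.05 g
HEPES: 5.97 mmol/L × 238.3 g/mol × 1.553 L ÷ 1000 = 2.21 g
cyanocobalamin: 1.26 mg/L × 1.553 L = 1.96 mg
manganese chloride tetrahydrate: 0.187 mmol/L × 197.91 mg/mmol × 1.553 L = 57.48 mg
Tricine: 13.7 g/L × 1.553 L = 21.28 g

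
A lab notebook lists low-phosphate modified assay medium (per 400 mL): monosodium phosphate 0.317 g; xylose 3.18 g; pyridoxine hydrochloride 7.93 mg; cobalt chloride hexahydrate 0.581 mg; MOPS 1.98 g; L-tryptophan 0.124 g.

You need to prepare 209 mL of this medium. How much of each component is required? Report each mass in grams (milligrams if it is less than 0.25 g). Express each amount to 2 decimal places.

Scale factor = 209 mL / 400 mL = 0.5225.
monosodium phosphate: 0.317 g × (209 mL / 400 mL) = 0.165632 g = 165.63 mg
xylose: 3.18 g × (209 mL / 400 mL) = 1.66 g
pyridoxine hydrochloride: 7.93 mg × (209 mL / 400 mL) = 4.14 mg
cobalt chloride hexahydrate: 0.581 mg × (209 mL / 400 mL) = 0.30 mg
MOPS: 1.98 g × (209 mL / 400 mL) = 1.03 g
L-tryptophan: 0.124 g × (209 mL / 400 mL) = 0.06479 g = 64.79 mg

monosodium phosphate 165.63 mg; xylose 1.66 g; pyridoxine hydrochloride 4.14 mg; cobalt chloride hexahydrate 0.30 mg; MOPS 1.03 g; L-tryptophan 64.79 mg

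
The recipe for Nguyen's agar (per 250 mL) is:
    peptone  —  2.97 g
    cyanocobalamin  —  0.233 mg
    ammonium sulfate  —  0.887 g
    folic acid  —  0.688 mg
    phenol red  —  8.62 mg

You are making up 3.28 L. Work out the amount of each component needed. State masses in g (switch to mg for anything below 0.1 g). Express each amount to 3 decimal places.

Scale factor = 3280 mL / 250 mL = 13.12.
peptone: 2.97 g × (3280 mL / 250 mL) = 38.966 g
cyanocobalamin: 0.233 mg × (3280 mL / 250 mL) = 3.057 mg
ammonium sulfate: 0.887 g × (3280 mL / 250 mL) = 11.637 g
folic acid: 0.688 mg × (3280 mL / 250 mL) = 9.027 mg
phenol red: 8.62 mg × (3280 mL / 250 mL) = 113.094 mg = 0.113 g

peptone 38.966 g; cyanocobalamin 3.057 mg; ammonium sulfate 11.637 g; folic acid 9.027 mg; phenol red 0.113 g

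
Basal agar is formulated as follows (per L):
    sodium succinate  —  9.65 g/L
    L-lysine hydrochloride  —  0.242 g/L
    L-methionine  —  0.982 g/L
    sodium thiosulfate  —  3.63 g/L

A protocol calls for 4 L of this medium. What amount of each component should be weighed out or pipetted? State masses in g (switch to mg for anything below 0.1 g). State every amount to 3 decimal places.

sodium succinate 38.600 g; L-lysine hydrochloride 0.968 g; L-methionine 3.928 g; sodium thiosulfate 14.520 g

Working volume: 4 L.
sodium succinate: 9.65 g/L × 4 L = 38.600 g
L-lysine hydrochloride: 0.242 g/L × 4 L = 0.968 g
L-methionine: 0.982 g/L × 4 L = 3.928 g
sodium thiosulfate: 3.63 g/L × 4 L = 14.520 g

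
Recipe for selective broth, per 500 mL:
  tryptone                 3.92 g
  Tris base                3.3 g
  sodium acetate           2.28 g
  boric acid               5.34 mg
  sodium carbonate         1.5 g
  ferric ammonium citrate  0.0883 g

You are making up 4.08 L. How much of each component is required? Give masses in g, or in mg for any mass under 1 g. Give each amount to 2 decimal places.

Scale factor = 4080 mL / 500 mL = 8.16.
tryptone: 3.92 g × (4080 mL / 500 mL) = 31.99 g
Tris base: 3.3 g × (4080 mL / 500 mL) = 26.93 g
sodium acetate: 2.28 g × (4080 mL / 500 mL) = 18.60 g
boric acid: 5.34 mg × (4080 mL / 500 mL) = 43.57 mg
sodium carbonate: 1.5 g × (4080 mL / 500 mL) = 12.24 g
ferric ammonium citrate: 0.0883 g × (4080 mL / 500 mL) = 0.720528 g = 720.53 mg

tryptone 31.99 g; Tris base 26.93 g; sodium acetate 18.60 g; boric acid 43.57 mg; sodium carbonate 12.24 g; ferric ammonium citrate 720.53 mg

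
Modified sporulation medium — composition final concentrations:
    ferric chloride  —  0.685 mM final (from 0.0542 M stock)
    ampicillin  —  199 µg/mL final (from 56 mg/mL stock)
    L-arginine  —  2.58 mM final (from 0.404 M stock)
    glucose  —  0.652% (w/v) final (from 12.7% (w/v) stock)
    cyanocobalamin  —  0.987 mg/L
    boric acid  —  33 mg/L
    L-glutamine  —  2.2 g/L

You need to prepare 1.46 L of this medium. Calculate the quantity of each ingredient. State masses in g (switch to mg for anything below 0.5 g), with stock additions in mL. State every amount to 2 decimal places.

Working volume: 1.46 L.
ferric chloride: dilute stock: 0.685 mM × 1460 mL ÷ 54.2 mM = 18.45 mL
ampicillin: dilute stock: 199 µg/mL × 1460 mL ÷ 56000 µg/mL = 5.19 mL
L-arginine: V = C2·V2/C1 = 2.58 mM × 1460 mL ÷ 404 mM = 9.32 mL
glucose: C1V1 = C2V2 → 0.652% ÷ 12.7% × 1460 mL = 74.95 mL
cyanocobalamin: 0.987 mg/L × 1.46 L = 1.44 mg
boric acid: 33 mg/L × 1.46 L = 48.18 mg
L-glutamine: 2.2 g/L × 1.46 L = 3.21 g

ferric chloride 18.45 mL; ampicillin 5.19 mL; L-arginine 9.32 mL; glucose 74.95 mL; cyanocobalamin 1.44 mg; boric acid 48.18 mg; L-glutamine 3.21 g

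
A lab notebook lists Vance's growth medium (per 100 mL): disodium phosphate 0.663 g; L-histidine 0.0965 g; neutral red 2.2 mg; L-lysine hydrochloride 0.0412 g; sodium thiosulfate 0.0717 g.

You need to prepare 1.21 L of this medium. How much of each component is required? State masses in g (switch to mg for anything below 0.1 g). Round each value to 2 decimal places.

disodium phosphate 8.02 g; L-histidine 1.17 g; neutral red 26.62 mg; L-lysine hydrochloride 0.50 g; sodium thiosulfate 0.87 g

Ratio of target to recipe volume: 1210 / 100 = 12.1.
disodium phosphate: 0.663 g × (1210 mL / 100 mL) = 8.02 g
L-histidine: 0.0965 g × (1210 mL / 100 mL) = 1.17 g
neutral red: 2.2 mg × (1210 mL / 100 mL) = 26.62 mg
L-lysine hydrochloride: 0.0412 g × (1210 mL / 100 mL) = 0.50 g
sodium thiosulfate: 0.0717 g × (1210 mL / 100 mL) = 0.87 g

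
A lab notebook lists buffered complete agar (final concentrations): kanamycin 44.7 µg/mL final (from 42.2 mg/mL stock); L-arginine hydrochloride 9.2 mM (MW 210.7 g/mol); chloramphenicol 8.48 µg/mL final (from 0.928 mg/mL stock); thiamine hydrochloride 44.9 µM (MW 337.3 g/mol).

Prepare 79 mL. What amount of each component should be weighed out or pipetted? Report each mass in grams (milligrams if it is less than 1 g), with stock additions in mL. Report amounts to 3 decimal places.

kanamycin 0.084 mL; L-arginine hydrochloride 153.137 mg; chloramphenicol 0.722 mL; thiamine hydrochloride 1.196 mg

Scale factor relative to 1 L: 0.079.
kanamycin: V = C2·V2/C1 = 44.7 µg/mL × 79 mL ÷ 42200 µg/mL = 0.084 mL
L-arginine hydrochloride: 9.2 mmol/L × 210.7 mg/mmol × 0.079 L = 153.137 mg
chloramphenicol: V = C2·V2/C1 = 8.48 µg/mL × 79 mL ÷ 928 µg/mL = 0.722 mL
thiamine hydrochloride: 44.9 µmol/L × 337.3 g/mol × 0.079 L ÷ 1000 = 1.196 mg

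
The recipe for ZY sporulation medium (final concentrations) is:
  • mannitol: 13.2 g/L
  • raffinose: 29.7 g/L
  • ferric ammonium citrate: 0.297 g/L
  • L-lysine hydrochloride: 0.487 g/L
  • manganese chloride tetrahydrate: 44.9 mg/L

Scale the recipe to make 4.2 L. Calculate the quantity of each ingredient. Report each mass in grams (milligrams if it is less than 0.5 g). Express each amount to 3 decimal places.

mannitol 55.440 g; raffinose 124.740 g; ferric ammonium citrate 1.247 g; L-lysine hydrochloride 2.045 g; manganese chloride tetrahydrate 188.580 mg

Working volume: 4.2 L.
mannitol: 13.2 g/L × 4.2 L = 55.440 g
raffinose: 29.7 g/L × 4.2 L = 124.740 g
ferric ammonium citrate: 0.297 g/L × 4.2 L = 1.247 g
L-lysine hydrochloride: 0.487 g/L × 4.2 L = 2.045 g
manganese chloride tetrahydrate: 44.9 mg/L × 4.2 L = 188.580 mg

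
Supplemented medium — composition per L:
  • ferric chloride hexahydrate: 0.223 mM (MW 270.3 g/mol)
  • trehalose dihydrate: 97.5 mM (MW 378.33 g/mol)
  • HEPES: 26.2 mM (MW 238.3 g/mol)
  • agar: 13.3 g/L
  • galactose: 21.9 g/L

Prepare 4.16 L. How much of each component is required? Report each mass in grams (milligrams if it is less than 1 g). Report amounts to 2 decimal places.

ferric chloride hexahydrate 250.75 mg; trehalose dihydrate 153.45 g; HEPES 25.97 g; agar 55.33 g; galactose 91.10 g

Scale factor relative to 1 L: 4.16.
ferric chloride hexahydrate: 0.223 mmol/L × 270.3 mg/mmol × 4.16 L = 250.75 mg
trehalose dihydrate: 97.5 mmol/L × 378.33 g/mol × 4.16 L ÷ 1000 = 153.45 g
HEPES: 26.2 mmol/L × 238.3 g/mol × 4.16 L ÷ 1000 = 25.97 g
agar: 13.3 g/L × 4.16 L = 55.33 g
galactose: 21.9 g/L × 4.16 L = 91.10 g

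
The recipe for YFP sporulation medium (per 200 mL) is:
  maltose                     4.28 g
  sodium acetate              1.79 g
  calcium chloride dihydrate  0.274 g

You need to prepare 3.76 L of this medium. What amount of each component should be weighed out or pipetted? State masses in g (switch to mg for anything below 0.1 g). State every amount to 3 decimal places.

maltose 80.464 g; sodium acetate 33.652 g; calcium chloride dihydrate 5.151 g

Ratio of target to recipe volume: 3760 / 200 = 18.8.
maltose: 4.28 g × (3760 mL / 200 mL) = 80.464 g
sodium acetate: 1.79 g × (3760 mL / 200 mL) = 33.652 g
calcium chloride dihydrate: 0.274 g × (3760 mL / 200 mL) = 5.151 g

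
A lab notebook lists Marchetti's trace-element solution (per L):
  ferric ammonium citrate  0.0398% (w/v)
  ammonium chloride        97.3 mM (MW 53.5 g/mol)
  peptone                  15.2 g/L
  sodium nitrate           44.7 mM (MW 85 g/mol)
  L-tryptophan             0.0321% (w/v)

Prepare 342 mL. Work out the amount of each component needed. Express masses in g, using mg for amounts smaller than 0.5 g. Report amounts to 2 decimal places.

Working volume: 342 mL = 0.342 L.
ferric ammonium citrate: 0.0398 g per 100 mL × 342 mL ÷ 100 = 0.136116 g = 136.12 mg
ammonium chloride: 97.3 mmol/L × 53.5 g/mol × 0.342 L ÷ 1000 = 1.78 g
peptone: 15.2 g/L × 0.342 L = 5.20 g
sodium nitrate: 44.7 mmol/L × 85 g/mol × 0.342 L ÷ 1000 = 1.30 g
L-tryptophan: 0.0321 g per 100 mL × 342 mL ÷ 100 = 0.109782 g = 109.78 mg

ferric ammonium citrate 136.12 mg; ammonium chloride 1.78 g; peptone 5.20 g; sodium nitrate 1.30 g; L-tryptophan 109.78 mg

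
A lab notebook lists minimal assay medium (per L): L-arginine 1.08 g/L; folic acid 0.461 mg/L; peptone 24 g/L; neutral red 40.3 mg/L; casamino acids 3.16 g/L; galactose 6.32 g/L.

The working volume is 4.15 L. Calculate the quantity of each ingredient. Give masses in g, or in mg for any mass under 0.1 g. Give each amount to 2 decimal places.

Scale factor relative to 1 L: 4.15.
L-arginine: 1.08 g/L × 4.15 L = 4.48 g
folic acid: 0.461 mg/L × 4.15 L = 1.91 mg
peptone: 24 g/L × 4.15 L = 99.60 g
neutral red: 40.3 mg/L × 4.15 L = 167.245 mg = 0.17 g
casamino acids: 3.16 g/L × 4.15 L = 13.11 g
galactose: 6.32 g/L × 4.15 L = 26.23 g

L-arginine 4.48 g; folic acid 1.91 mg; peptone 99.60 g; neutral red 0.17 g; casamino acids 13.11 g; galactose 26.23 g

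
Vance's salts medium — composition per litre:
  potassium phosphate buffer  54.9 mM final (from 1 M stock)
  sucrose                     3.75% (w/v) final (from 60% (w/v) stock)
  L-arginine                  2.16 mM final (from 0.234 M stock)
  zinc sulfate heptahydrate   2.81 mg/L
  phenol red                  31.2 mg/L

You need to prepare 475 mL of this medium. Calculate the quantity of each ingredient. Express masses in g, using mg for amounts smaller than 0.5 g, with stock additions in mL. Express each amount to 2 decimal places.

potassium phosphate buffer 26.08 mL; sucrose 29.69 mL; L-arginine 4.38 mL; zinc sulfate heptahydrate 1.33 mg; phenol red 14.82 mg

Scale factor relative to 1 L: 0.475.
potassium phosphate buffer: V = C2·V2/C1 = 54.9 mM × 475 mL ÷ 1000 mM = 26.08 mL
sucrose: dilute stock: 3.75% ÷ 60% × 475 mL = 29.69 mL
L-arginine: V = C2·V2/C1 = 2.16 mM × 475 mL ÷ 234 mM = 4.38 mL
zinc sulfate heptahydrate: 2.81 mg/L × 0.475 L = 1.33 mg
phenol red: 31.2 mg/L × 0.475 L = 14.82 mg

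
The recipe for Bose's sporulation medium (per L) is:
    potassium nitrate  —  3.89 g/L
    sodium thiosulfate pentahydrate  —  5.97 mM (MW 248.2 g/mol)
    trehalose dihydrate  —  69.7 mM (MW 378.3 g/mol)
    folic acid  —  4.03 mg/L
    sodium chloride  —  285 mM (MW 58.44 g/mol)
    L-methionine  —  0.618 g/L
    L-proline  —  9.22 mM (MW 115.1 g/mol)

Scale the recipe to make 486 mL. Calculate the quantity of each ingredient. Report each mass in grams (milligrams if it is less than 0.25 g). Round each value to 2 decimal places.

potassium nitrate 1.89 g; sodium thiosulfate pentahydrate 0.72 g; trehalose dihydrate 12.81 g; folic acid 1.96 mg; sodium chloride 8.09 g; L-methionine 0.30 g; L-proline 0.52 g

Working volume: 486 mL = 0.486 L.
potassium nitrate: 3.89 g/L × 0.486 L = 1.89 g
sodium thiosulfate pentahydrate: 5.97 mmol/L × 248.2 g/mol × 0.486 L ÷ 1000 = 0.72 g
trehalose dihydrate: 69.7 mmol/L × 378.3 g/mol × 0.486 L ÷ 1000 = 12.81 g
folic acid: 4.03 mg/L × 0.486 L = 1.96 mg
sodium chloride: 285 mmol/L × 58.44 g/mol × 0.486 L ÷ 1000 = 8.09 g
L-methionine: 0.618 g/L × 0.486 L = 0.30 g
L-proline: 9.22 mmol/L × 115.1 g/mol × 0.486 L ÷ 1000 = 0.52 g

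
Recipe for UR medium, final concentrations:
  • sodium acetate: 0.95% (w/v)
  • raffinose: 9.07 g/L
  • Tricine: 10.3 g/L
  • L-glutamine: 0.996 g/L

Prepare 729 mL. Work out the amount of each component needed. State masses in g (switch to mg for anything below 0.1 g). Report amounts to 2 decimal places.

Target volume = 729 mL = 0.729 L.
sodium acetate: 0.95% w/v = 9.5 g/L → 9.5 × 0.729 L = 6.93 g
raffinose: 9.07 g/L × 0.729 L = 6.61 g
Tricine: 10.3 g/L × 0.729 L = 7.51 g
L-glutamine: 0.996 g/L × 0.729 L = 0.73 g

sodium acetate 6.93 g; raffinose 6.61 g; Tricine 7.51 g; L-glutamine 0.73 g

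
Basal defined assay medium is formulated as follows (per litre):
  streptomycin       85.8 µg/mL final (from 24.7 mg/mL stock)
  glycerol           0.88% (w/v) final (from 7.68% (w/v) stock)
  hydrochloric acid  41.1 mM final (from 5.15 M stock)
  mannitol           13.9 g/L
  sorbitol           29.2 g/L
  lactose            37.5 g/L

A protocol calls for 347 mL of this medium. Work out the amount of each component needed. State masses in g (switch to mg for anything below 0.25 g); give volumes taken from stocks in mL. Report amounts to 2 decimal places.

streptomycin 1.21 mL; glycerol 39.76 mL; hydrochloric acid 2.77 mL; mannitol 4.82 g; sorbitol 10.13 g; lactose 13.01 g

Target volume = 347 mL = 0.347 L.
streptomycin: C1V1 = C2V2 → 85.8 µg/mL × 347 mL ÷ 24700 µg/mL = 1.21 mL
glycerol: V = C2·V2/C1 = 0.88% ÷ 7.68% × 347 mL = 39.76 mL
hydrochloric acid: V = C2·V2/C1 = 41.1 mM × 347 mL ÷ 5150 mM = 2.77 mL
mannitol: 13.9 g/L × 0.347 L = 4.82 g
sorbitol: 29.2 g/L × 0.347 L = 10.13 g
lactose: 37.5 g/L × 0.347 L = 13.01 g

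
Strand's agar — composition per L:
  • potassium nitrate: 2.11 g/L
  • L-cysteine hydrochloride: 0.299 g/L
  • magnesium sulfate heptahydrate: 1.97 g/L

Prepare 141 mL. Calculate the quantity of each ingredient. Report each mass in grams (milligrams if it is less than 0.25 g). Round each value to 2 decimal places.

potassium nitrate 0.30 g; L-cysteine hydrochloride 42.16 mg; magnesium sulfate heptahydrate 0.28 g

Working volume: 141 mL = 0.141 L.
potassium nitrate: 2.11 g/L × 0.141 L = 0.30 g
L-cysteine hydrochloride: 0.299 g/L × 0.141 L = 0.042159 g = 42.16 mg
magnesium sulfate heptahydrate: 1.97 g/L × 0.141 L = 0.28 g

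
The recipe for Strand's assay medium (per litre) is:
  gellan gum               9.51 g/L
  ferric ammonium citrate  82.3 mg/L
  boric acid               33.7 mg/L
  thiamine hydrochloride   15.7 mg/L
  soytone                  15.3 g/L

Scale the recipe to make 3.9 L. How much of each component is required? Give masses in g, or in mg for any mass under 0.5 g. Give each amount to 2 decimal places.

gellan gum 37.09 g; ferric ammonium citrate 320.97 mg; boric acid 131.43 mg; thiamine hydrochloride 61.23 mg; soytone 59.67 g

Scale factor relative to 1 L: 3.9.
gellan gum: 9.51 g/L × 3.9 L = 37.09 g
ferric ammonium citrate: 82.3 mg/L × 3.9 L = 320.97 mg
boric acid: 33.7 mg/L × 3.9 L = 131.43 mg
thiamine hydrochloride: 15.7 mg/L × 3.9 L = 61.23 mg
soytone: 15.3 g/L × 3.9 L = 59.67 g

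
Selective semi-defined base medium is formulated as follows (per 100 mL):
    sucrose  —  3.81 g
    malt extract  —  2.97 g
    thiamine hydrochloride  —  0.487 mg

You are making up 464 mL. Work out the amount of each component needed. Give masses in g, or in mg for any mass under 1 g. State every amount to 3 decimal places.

sucrose 17.678 g; malt extract 13.781 g; thiamine hydrochloride 2.260 mg

Scale factor = 464 mL / 100 mL = 4.64.
sucrose: 3.81 g × (464 mL / 100 mL) = 17.678 g
malt extract: 2.97 g × (464 mL / 100 mL) = 13.781 g
thiamine hydrochloride: 0.487 mg × (464 mL / 100 mL) = 2.260 mg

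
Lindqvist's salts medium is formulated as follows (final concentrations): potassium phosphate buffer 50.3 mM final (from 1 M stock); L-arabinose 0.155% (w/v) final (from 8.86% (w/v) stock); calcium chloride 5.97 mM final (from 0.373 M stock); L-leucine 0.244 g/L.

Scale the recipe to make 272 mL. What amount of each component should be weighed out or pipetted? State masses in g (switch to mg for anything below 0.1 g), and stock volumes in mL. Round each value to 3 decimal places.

potassium phosphate buffer 13.682 mL; L-arabinose 4.758 mL; calcium chloride 4.353 mL; L-leucine 66.368 mg

Target volume = 272 mL = 0.272 L.
potassium phosphate buffer: V = C2·V2/C1 = 50.3 mM × 272 mL ÷ 1000 mM = 13.682 mL
L-arabinose: dilute stock: 0.155% ÷ 8.86% × 272 mL = 4.758 mL
calcium chloride: V = C2·V2/C1 = 5.97 mM × 272 mL ÷ 373 mM = 4.353 mL
L-leucine: 0.244 g/L × 0.272 L = 0.066368 g = 66.368 mg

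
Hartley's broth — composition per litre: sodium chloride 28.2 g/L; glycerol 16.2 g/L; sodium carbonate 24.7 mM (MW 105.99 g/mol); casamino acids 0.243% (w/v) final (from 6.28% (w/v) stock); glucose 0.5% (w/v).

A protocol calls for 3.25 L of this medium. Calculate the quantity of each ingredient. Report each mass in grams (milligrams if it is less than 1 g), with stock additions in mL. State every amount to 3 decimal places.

Scale factor relative to 1 L: 3.25.
sodium chloride: 28.2 g/L × 3.25 L = 91.650 g
glycerol: 16.2 g/L × 3.25 L = 52.650 g
sodium carbonate: 24.7 mmol/L × 105.99 g/mol × 3.25 L ÷ 1000 = 8.508 g
casamino acids: C1V1 = C2V2 → 0.243% ÷ 6.28% × 3250 mL = 125.756 mL
glucose: 0.5 g per 100 mL × 3250 mL ÷ 100 = 16.250 g

sodium chloride 91.650 g; glycerol 52.650 g; sodium carbonate 8.508 g; casamino acids 125.756 mL; glucose 16.250 g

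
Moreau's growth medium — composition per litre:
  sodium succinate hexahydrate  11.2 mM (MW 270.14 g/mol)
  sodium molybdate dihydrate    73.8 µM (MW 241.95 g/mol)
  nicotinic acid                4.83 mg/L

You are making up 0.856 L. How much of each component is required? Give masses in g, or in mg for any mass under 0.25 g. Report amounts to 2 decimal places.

Working volume: 0.856 L.
sodium succinate hexahydrate: 11.2 mmol/L × 270.14 g/mol × 0.856 L ÷ 1000 = 2.59 g
sodium molybdate dihydrate: 73.8 µmol/L × 241.95 g/mol × 0.856 L ÷ 1000 = 15.28 mg
nicotinic acid: 4.83 mg/L × 0.856 L = 4.13 mg

sodium succinate hexahydrate 2.59 g; sodium molybdate dihydrate 15.28 mg; nicotinic acid 4.13 mg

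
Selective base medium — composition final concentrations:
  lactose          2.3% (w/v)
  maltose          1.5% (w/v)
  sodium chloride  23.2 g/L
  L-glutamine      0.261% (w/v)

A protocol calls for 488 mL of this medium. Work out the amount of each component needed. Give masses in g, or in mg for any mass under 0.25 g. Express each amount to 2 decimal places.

Working volume: 488 mL = 0.488 L.
lactose: 2.3% w/v = 23 g/L → 23 × 0.488 L = 11.22 g
maltose: 1.5% w/v = 15 g/L → 15 × 0.488 L = 7.32 g
sodium chloride: 23.2 g/L × 0.488 L = 11.32 g
L-glutamine: 0.261% w/v = 2.61 g/L → 2.61 × 0.488 L = 1.27 g

lactose 11.22 g; maltose 7.32 g; sodium chloride 11.32 g; L-glutamine 1.27 g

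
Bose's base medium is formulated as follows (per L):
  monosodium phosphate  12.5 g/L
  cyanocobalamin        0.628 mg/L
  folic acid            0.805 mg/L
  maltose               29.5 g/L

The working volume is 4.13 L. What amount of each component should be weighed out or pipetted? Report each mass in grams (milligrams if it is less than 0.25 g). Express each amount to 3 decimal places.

Scale factor relative to 1 L: 4.13.
monosodium phosphate: 12.5 g/L × 4.13 L = 51.625 g
cyanocobalamin: 0.628 mg/L × 4.13 L = 2.594 mg
folic acid: 0.805 mg/L × 4.13 L = 3.325 mg
maltose: 29.5 g/L × 4.13 L = 121.835 g

monosodium phosphate 51.625 g; cyanocobalamin 2.594 mg; folic acid 3.325 mg; maltose 121.835 g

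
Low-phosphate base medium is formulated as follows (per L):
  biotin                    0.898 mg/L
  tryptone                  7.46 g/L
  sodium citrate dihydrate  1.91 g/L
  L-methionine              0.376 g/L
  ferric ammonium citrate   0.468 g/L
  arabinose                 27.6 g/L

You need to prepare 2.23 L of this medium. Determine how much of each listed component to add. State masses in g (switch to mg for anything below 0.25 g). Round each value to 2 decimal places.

biotin 2.00 mg; tryptone 16.64 g; sodium citrate dihydrate 4.26 g; L-methionine 0.84 g; ferric ammonium citrate 1.04 g; arabinose 61.55 g

Scale factor relative to 1 L: 2.23.
biotin: 0.898 mg/L × 2.23 L = 2.00 mg
tryptone: 7.46 g/L × 2.23 L = 16.64 g
sodium citrate dihydrate: 1.91 g/L × 2.23 L = 4.26 g
L-methionine: 0.376 g/L × 2.23 L = 0.84 g
ferric ammonium citrate: 0.468 g/L × 2.23 L = 1.04 g
arabinose: 27.6 g/L × 2.23 L = 61.55 g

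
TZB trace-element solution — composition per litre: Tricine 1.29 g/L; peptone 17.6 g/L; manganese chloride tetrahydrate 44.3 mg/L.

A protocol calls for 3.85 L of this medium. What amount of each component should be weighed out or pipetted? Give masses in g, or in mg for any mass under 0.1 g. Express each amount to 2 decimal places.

Scale factor relative to 1 L: 3.85.
Tricine: 1.29 g/L × 3.85 L = 4.97 g
peptone: 17.6 g/L × 3.85 L = 67.76 g
manganese chloride tetrahydrate: 44.3 mg/L × 3.85 L = 170.555 mg = 0.17 g

Tricine 4.97 g; peptone 67.76 g; manganese chloride tetrahydrate 0.17 g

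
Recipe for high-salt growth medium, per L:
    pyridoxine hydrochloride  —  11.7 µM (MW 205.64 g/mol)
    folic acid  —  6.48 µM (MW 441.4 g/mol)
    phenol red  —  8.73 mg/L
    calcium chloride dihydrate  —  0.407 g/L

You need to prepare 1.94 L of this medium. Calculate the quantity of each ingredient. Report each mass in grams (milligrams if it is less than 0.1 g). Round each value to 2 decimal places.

Working volume: 1.94 L.
pyridoxine hydrochloride: 11.7 µmol/L × 205.64 g/mol × 1.94 L ÷ 1000 = 4.67 mg
folic acid: 6.48 µmol/L × 441.4 g/mol × 1.94 L ÷ 1000 = 5.55 mg
phenol red: 8.73 mg/L × 1.94 L = 16.94 mg
calcium chloride dihydrate: 0.407 g/L × 1.94 L = 0.79 g

pyridoxine hydrochloride 4.67 mg; folic acid 5.55 mg; phenol red 16.94 mg; calcium chloride dihydrate 0.79 g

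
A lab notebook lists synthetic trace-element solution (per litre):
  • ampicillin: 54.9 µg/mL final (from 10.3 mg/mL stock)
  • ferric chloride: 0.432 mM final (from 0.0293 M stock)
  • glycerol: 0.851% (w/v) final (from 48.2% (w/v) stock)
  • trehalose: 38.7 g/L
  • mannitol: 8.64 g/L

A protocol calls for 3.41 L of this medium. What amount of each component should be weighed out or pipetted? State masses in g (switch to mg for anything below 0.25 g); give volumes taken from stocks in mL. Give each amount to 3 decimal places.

ampicillin 18.176 mL; ferric chloride 50.277 mL; glycerol 60.206 mL; trehalose 131.967 g; mannitol 29.462 g

Scale factor relative to 1 L: 3.41.
ampicillin: V = C2·V2/C1 = 54.9 µg/mL × 3410 mL ÷ 10300 µg/mL = 18.176 mL
ferric chloride: C1V1 = C2V2 → 0.432 mM × 3410 mL ÷ 29.3 mM = 50.277 mL
glycerol: C1V1 = C2V2 → 0.851% ÷ 48.2% × 3410 mL = 60.206 mL
trehalose: 38.7 g/L × 3.41 L = 131.967 g
mannitol: 8.64 g/L × 3.41 L = 29.462 g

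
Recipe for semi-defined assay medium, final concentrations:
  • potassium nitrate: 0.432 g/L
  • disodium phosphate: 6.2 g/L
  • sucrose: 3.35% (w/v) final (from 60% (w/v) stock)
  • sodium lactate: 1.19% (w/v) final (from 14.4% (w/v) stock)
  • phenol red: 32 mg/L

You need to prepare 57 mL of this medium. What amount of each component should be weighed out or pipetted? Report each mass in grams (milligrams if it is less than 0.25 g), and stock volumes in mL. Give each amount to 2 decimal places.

Target volume = 57 mL = 0.057 L.
potassium nitrate: 0.432 g/L × 0.057 L = 0.024624 g = 24.62 mg
disodium phosphate: 6.2 g/L × 0.057 L = 0.35 g
sucrose: C1V1 = C2V2 → 3.35% ÷ 60% × 57 mL = 3.18 mL
sodium lactate: dilute stock: 1.19% ÷ 14.4% × 57 mL = 4.71 mL
phenol red: 32 mg/L × 0.057 L = 1.82 mg

potassium nitrate 24.62 mg; disodium phosphate 0.35 g; sucrose 3.18 mL; sodium lactate 4.71 mL; phenol red 1.82 mg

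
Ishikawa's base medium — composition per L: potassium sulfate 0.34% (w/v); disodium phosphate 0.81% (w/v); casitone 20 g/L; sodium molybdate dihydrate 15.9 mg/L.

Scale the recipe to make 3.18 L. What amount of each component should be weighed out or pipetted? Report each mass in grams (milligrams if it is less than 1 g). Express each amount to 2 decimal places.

potassium sulfate 10.81 g; disodium phosphate 25.76 g; casitone 63.60 g; sodium molybdate dihydrate 50.56 mg

Working volume: 3.18 L.
potassium sulfate: 0.34% w/v = 3.4 g/L → 3.4 × 3.18 L = 10.81 g
disodium phosphate: 0.81% w/v = 8.1 g/L → 8.1 × 3.18 L = 25.76 g
casitone: 20 g/L × 3.18 L = 63.60 g
sodium molybdate dihydrate: 15.9 mg/L × 3.18 L = 50.56 mg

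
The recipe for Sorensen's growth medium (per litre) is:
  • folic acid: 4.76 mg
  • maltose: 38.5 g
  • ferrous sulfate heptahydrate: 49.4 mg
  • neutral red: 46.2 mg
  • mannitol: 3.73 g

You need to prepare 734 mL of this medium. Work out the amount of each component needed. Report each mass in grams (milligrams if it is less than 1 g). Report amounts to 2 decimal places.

folic acid 3.49 mg; maltose 28.26 g; ferrous sulfate heptahydrate 36.26 mg; neutral red 33.91 mg; mannitol 2.74 g

Ratio of target to recipe volume: 734 / 1000 = 0.734.
folic acid: 4.76 mg × (734 mL / 1000 mL) = 3.49 mg
maltose: 38.5 g × (734 mL / 1000 mL) = 28.26 g
ferrous sulfate heptahydrate: 49.4 mg × (734 mL / 1000 mL) = 36.26 mg
neutral red: 46.2 mg × (734 mL / 1000 mL) = 33.91 mg
mannitol: 3.73 g × (734 mL / 1000 mL) = 2.74 g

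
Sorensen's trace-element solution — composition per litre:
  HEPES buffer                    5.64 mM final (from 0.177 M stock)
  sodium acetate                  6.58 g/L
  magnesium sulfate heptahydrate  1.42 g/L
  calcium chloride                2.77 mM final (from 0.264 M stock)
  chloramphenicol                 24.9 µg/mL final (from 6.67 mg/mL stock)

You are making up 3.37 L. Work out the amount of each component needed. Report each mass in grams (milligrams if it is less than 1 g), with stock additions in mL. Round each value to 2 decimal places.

HEPES buffer 107.38 mL; sodium acetate 22.17 g; magnesium sulfate heptahydrate 4.79 g; calcium chloride 35.36 mL; chloramphenicol 12.58 mL

Working volume: 3.37 L.
HEPES buffer: dilute stock: 5.64 mM × 3370 mL ÷ 177 mM = 107.38 mL
sodium acetate: 6.58 g/L × 3.37 L = 22.17 g
magnesium sulfate heptahydrate: 1.42 g/L × 3.37 L = 4.79 g
calcium chloride: C1V1 = C2V2 → 2.77 mM × 3370 mL ÷ 264 mM = 35.36 mL
chloramphenicol: C1V1 = C2V2 → 24.9 µg/mL × 3370 mL ÷ 6670 µg/mL = 12.58 mL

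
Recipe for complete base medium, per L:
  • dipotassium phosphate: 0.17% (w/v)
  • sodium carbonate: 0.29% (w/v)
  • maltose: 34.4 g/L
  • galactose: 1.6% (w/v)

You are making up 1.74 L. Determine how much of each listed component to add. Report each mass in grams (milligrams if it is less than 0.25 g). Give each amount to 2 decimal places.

Scale factor relative to 1 L: 1.74.
dipotassium phosphate: 0.17% w/v = 1.7 g/L → 1.7 × 1.74 L = 2.96 g
sodium carbonate: 0.29% w/v = 2.9 g/L → 2.9 × 1.74 L = 5.05 g
maltose: 34.4 g/L × 1.74 L = 59.86 g
galactose: 1.6% w/v = 16 g/L → 16 × 1.74 L = 27.84 g

dipotassium phosphate 2.96 g; sodium carbonate 5.05 g; maltose 59.86 g; galactose 27.84 g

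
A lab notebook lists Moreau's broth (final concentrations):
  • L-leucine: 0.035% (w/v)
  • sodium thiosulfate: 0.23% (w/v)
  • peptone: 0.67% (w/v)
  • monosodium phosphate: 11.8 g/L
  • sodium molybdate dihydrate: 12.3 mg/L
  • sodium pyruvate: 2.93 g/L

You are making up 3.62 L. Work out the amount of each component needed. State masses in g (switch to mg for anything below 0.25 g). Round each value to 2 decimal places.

Scale factor relative to 1 L: 3.62.
L-leucine: 0.035% w/v = 0.35 g/L → 0.35 × 3.62 L = 1.27 g
sodium thiosulfate: 0.23 g per 100 mL × 3620 mL ÷ 100 = 8.33 g
peptone: 0.67% w/v = 6.7 g/L → 6.7 × 3.62 L = 24.25 g
monosodium phosphate: 11.8 g/L × 3.62 L = 42.72 g
sodium molybdate dihydrate: 12.3 mg/L × 3.62 L = 44.53 mg
sodium pyruvate: 2.93 g/L × 3.62 L = 10.61 g

L-leucine 1.27 g; sodium thiosulfate 8.33 g; peptone 24.25 g; monosodium phosphate 42.72 g; sodium molybdate dihydrate 44.53 mg; sodium pyruvate 10.61 g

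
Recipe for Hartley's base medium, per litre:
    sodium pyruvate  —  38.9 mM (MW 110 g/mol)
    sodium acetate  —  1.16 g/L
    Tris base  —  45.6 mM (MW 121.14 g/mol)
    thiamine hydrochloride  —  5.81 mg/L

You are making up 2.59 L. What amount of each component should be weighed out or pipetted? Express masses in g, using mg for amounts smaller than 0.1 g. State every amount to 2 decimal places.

sodium pyruvate 11.08 g; sodium acetate 3.00 g; Tris base 14.31 g; thiamine hydrochloride 15.05 mg

Scale factor relative to 1 L: 2.59.
sodium pyruvate: 38.9 mmol/L × 110 g/mol × 2.59 L ÷ 1000 = 11.08 g
sodium acetate: 1.16 g/L × 2.59 L = 3.00 g
Tris base: 45.6 mmol/L × 121.14 g/mol × 2.59 L ÷ 1000 = 14.31 g
thiamine hydrochloride: 5.81 mg/L × 2.59 L = 15.05 mg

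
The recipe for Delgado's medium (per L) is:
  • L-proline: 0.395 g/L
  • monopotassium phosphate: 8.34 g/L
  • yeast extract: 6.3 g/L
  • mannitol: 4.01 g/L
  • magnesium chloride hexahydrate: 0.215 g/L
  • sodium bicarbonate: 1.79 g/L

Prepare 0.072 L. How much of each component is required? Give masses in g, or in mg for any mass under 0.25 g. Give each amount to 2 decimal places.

Scale factor relative to 1 L: 0.072.
L-proline: 0.395 g/L × 0.072 L = 0.02844 g = 28.44 mg
monopotassium phosphate: 8.34 g/L × 0.072 L = 0.60 g
yeast extract: 6.3 g/L × 0.072 L = 0.45 g
mannitol: 4.01 g/L × 0.072 L = 0.29 g
magnesium chloride hexahydrate: 0.215 g/L × 0.072 L = 0.01548 g = 15.48 mg
sodium bicarbonate: 1.79 g/L × 0.072 L = 0.12888 g = 128.88 mg

L-proline 28.44 mg; monopotassium phosphate 0.60 g; yeast extract 0.45 g; mannitol 0.29 g; magnesium chloride hexahydrate 15.48 mg; sodium bicarbonate 128.88 mg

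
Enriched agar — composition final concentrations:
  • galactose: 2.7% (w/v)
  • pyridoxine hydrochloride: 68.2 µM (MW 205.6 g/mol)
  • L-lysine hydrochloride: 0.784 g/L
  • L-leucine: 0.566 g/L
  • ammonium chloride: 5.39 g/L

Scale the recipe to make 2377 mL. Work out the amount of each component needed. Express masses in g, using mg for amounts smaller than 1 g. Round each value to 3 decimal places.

Target volume = 2377 mL = 2.377 L.
galactose: 2.7% w/v = 27 g/L → 27 × 2.377 L = 64.179 g
pyridoxine hydrochloride: 68.2 µmol/L × 205.6 g/mol × 2.377 L ÷ 1000 = 33.330 mg
L-lysine hydrochloride: 0.784 g/L × 2.377 L = 1.864 g
L-leucine: 0.566 g/L × 2.377 L = 1.345 g
ammonium chloride: 5.39 g/L × 2.377 L = 12.812 g

galactose 64.179 g; pyridoxine hydrochloride 33.330 mg; L-lysine hydrochloride 1.864 g; L-leucine 1.345 g; ammonium chloride 12.812 g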